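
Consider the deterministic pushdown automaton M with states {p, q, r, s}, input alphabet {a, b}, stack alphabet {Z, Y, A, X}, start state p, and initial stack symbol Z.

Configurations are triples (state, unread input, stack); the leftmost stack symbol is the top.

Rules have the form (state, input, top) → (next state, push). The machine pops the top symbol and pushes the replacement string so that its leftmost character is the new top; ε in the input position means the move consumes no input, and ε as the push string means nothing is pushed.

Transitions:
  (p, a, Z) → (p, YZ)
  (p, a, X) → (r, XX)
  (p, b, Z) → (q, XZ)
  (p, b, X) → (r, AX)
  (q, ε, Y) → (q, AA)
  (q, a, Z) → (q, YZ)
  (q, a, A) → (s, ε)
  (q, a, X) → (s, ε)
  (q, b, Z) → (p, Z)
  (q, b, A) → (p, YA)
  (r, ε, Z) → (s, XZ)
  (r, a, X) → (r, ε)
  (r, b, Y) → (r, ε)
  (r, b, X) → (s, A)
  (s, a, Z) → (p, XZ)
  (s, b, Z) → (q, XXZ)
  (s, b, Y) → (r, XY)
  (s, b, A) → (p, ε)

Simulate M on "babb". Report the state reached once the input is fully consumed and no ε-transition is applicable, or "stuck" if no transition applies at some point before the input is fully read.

(p, babb, Z) ⊢ (q, abb, XZ) ⊢ (s, bb, Z) ⊢ (q, b, XXZ)
No transition for (q, b, top X); M blocks with input b remaining.

stuck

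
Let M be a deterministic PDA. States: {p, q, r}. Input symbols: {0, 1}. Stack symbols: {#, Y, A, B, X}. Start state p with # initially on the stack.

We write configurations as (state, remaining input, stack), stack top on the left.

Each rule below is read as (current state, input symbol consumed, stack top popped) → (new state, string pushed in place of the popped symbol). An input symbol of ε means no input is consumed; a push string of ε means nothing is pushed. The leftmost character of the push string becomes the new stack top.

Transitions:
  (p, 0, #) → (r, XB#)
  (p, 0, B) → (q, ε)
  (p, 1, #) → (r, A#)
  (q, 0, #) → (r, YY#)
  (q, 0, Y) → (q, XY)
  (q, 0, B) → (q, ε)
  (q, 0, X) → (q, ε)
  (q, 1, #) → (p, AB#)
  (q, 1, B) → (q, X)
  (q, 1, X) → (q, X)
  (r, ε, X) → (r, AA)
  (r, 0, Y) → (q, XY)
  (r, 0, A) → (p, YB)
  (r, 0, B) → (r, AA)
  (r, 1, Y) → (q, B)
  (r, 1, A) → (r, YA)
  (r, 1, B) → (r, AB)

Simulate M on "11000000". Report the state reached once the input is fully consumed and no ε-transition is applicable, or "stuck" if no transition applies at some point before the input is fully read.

q

(p, 11000000, #)
  read 1, top #: go to r, push A# → (r, 1000000, A#)
  read 1, top A: go to r, push YA → (r, 000000, YA#)
  read 0, top Y: go to q, push XY → (q, 00000, XYA#)
  read 0, top X: go to q, push ε → (q, 0000, YA#)
  read 0, top Y: go to q, push XY → (q, 000, XYA#)
  read 0, top X: go to q, push ε → (q, 00, YA#)
  read 0, top Y: go to q, push XY → (q, 0, XYA#)
  read 0, top X: go to q, push ε → (q, ε, YA#)
All input consumed; M is in state q.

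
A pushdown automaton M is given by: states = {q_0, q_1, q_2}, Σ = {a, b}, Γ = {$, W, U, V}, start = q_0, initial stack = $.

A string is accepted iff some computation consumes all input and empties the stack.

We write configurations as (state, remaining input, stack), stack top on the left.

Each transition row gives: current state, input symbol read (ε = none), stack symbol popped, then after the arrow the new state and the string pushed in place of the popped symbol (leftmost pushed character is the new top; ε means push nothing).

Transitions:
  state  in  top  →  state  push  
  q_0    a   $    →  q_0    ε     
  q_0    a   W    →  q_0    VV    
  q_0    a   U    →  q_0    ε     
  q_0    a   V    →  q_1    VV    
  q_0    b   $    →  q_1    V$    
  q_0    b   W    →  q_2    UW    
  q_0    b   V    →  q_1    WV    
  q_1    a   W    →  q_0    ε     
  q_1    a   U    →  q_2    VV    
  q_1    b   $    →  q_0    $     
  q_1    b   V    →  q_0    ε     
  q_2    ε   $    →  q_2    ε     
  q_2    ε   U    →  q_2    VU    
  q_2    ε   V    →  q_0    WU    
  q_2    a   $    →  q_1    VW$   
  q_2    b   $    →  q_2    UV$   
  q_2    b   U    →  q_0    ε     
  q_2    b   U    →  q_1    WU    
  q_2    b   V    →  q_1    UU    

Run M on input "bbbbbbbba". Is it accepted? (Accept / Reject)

Accept

One accepting computation: (q_0, bbbbbbbba, $) ⊢ (q_1, bbbbbbba, V$) ⊢ (q_0, bbbbbba, $) ⊢ (q_1, bbbbba, V$) ⊢ (q_0, bbbba, $) ⊢ (q_1, bbba, V$) ⊢ (q_0, bba, $) ⊢ (q_1, ba, V$) ⊢ (q_0, a, $) ⊢ (q_0, ε, ε)
All input consumed and the stack is empty.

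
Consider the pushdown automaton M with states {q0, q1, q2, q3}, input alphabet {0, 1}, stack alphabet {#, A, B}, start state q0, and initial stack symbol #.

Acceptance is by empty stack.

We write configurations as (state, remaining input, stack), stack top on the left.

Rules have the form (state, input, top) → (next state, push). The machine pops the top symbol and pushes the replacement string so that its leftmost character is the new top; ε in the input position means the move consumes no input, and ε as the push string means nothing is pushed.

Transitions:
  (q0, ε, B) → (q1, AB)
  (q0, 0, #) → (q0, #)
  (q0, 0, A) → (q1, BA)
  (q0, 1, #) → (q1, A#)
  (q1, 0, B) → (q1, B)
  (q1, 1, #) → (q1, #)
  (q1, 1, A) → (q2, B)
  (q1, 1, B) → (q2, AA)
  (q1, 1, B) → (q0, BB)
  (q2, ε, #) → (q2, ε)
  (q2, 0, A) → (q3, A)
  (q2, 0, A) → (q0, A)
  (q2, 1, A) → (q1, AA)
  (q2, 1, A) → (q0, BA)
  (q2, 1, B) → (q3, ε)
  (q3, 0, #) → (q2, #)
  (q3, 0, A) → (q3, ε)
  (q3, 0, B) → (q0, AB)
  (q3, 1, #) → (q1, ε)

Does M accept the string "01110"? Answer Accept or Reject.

Accept

One accepting computation: (q0, 01110, #) ⊢ (q0, 1110, #) ⊢ (q1, 110, A#) ⊢ (q2, 10, B#) ⊢ (q3, 0, #) ⊢ (q2, ε, #) ⊢ (q2, ε, ε)
All input consumed and the stack is empty.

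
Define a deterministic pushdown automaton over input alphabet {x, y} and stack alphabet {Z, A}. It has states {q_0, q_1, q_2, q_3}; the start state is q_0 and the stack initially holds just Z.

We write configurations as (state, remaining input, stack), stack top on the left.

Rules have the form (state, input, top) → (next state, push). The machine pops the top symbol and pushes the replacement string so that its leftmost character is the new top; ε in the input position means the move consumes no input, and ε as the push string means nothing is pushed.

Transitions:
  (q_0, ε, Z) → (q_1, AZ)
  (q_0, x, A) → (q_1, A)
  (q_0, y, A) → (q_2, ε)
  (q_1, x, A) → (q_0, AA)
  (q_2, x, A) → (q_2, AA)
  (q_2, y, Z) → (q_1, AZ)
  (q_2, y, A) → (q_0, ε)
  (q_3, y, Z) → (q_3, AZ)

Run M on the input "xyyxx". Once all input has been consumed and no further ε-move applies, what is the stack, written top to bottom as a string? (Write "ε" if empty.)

AAZ

(q_0, xyyxx, Z)
  ε-move, top Z: go to q_1, push AZ → (q_1, xyyxx, AZ)
  read x, top A: go to q_0, push AA → (q_0, yyxx, AAZ)
  read y, top A: go to q_2, push ε → (q_2, yxx, AZ)
  read y, top A: go to q_0, push ε → (q_0, xx, Z)
  ε-move, top Z: go to q_1, push AZ → (q_1, xx, AZ)
  read x, top A: go to q_0, push AA → (q_0, x, AAZ)
  read x, top A: go to q_1, push A → (q_1, ε, AAZ)
All input consumed in state q_1 with stack AAZ.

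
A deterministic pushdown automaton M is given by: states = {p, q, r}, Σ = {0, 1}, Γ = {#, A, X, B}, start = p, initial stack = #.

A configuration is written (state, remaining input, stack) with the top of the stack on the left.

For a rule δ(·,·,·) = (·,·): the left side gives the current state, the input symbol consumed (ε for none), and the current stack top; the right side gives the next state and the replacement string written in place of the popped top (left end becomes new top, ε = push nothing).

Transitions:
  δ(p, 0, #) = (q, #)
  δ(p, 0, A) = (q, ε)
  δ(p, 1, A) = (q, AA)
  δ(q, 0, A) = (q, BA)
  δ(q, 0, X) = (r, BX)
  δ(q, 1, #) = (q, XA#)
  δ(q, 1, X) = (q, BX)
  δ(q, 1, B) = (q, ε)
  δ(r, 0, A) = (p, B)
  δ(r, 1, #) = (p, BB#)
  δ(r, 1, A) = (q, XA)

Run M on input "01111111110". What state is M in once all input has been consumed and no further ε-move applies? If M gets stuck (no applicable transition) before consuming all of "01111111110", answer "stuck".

r

(p, 01111111110, #)
  read 0, top #: go to q, push # → (q, 1111111110, #)
  read 1, top #: go to q, push XA# → (q, 111111110, XA#)
  read 1, top X: go to q, push BX → (q, 11111110, BXA#)
  read 1, top B: go to q, push ε → (q, 1111110, XA#)
  read 1, top X: go to q, push BX → (q, 111110, BXA#)
  read 1, top B: go to q, push ε → (q, 11110, XA#)
  read 1, top X: go to q, push BX → (q, 1110, BXA#)
  read 1, top B: go to q, push ε → (q, 110, XA#)
  read 1, top X: go to q, push BX → (q, 10, BXA#)
  read 1, top B: go to q, push ε → (q, 0, XA#)
  read 0, top X: go to r, push BX → (r, ε, BXA#)
All input consumed; M is in state r.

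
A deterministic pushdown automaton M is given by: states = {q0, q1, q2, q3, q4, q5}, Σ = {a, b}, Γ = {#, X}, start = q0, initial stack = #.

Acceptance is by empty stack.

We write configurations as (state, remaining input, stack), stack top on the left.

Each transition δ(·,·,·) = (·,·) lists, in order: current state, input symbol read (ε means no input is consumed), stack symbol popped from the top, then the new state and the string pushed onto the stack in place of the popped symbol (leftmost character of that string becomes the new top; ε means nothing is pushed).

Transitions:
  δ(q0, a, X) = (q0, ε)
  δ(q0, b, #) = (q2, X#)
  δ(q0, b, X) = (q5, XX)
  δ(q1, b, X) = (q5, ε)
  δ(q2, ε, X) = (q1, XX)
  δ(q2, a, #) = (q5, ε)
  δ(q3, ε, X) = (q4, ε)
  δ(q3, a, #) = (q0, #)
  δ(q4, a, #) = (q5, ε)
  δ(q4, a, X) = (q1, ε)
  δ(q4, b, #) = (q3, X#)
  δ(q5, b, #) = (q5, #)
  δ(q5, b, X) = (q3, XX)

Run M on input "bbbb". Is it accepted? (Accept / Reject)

(q0, bbbb, #)
  read b, top #: go to q2, push X# → (q2, bbb, X#)
  ε-move, top X: go to q1, push XX → (q1, bbb, XX#)
  read b, top X: go to q5, push ε → (q5, bb, X#)
  read b, top X: go to q3, push XX → (q3, b, XX#)
  ε-move, top X: go to q4, push ε → (q4, b, X#)
No transition applies at (q4, b, X#); input not fully consumed.

Reject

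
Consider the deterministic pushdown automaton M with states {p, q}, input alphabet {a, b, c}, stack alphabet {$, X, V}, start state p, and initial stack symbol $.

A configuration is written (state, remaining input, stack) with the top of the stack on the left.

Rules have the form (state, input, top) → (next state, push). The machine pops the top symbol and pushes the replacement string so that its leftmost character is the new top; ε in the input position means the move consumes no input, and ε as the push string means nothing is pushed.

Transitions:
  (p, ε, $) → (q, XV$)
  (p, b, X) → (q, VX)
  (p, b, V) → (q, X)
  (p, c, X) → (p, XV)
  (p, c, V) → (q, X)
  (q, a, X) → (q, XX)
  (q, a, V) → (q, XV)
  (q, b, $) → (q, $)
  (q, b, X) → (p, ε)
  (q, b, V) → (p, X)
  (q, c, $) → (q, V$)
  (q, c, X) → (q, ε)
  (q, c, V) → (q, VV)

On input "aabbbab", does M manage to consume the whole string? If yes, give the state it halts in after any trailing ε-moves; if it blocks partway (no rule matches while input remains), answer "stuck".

stuck

(p, aabbbab, $) ⊢ (q, aabbbab, XV$) ⊢ (q, abbbab, XXV$) ⊢ (q, bbbab, XXXV$) ⊢ (p, bbab, XXV$) ⊢ (q, bab, VXXV$) ⊢ (p, ab, XXXV$)
No transition for (p, a, top X); M blocks with input ab remaining.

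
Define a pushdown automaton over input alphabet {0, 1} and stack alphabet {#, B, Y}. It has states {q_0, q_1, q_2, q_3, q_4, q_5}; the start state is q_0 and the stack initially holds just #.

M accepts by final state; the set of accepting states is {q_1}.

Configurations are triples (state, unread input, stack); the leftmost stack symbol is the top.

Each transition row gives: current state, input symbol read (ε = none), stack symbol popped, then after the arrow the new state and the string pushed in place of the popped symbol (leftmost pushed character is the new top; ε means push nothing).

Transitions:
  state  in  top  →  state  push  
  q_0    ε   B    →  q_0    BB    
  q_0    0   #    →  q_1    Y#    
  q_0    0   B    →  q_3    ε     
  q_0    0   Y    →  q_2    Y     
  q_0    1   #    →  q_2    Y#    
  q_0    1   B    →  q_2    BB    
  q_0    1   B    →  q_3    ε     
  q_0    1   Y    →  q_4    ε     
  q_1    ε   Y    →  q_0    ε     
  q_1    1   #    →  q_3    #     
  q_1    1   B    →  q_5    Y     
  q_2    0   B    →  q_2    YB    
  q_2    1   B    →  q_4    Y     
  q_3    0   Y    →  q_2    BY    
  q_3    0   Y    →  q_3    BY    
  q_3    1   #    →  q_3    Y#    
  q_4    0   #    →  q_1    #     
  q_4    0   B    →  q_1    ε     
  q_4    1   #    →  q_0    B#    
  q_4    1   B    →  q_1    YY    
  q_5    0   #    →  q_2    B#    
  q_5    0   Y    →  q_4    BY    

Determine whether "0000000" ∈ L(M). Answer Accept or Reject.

Accept

One accepting computation: (q_0, 0000000, #) ⊢ (q_1, 000000, Y#) ⊢ (q_0, 000000, #) ⊢ (q_1, 00000, Y#) ⊢ (q_0, 00000, #) ⊢ (q_1, 0000, Y#) ⊢ (q_0, 0000, #) ⊢ (q_1, 000, Y#) ⊢ (q_0, 000, #) ⊢ (q_1, 00, Y#) ⊢ (q_0, 00, #) ⊢ (q_1, 0, Y#) ⊢ (q_0, 0, #) ⊢ (q_1, ε, Y#)
All input consumed and state q_1 ∈ F.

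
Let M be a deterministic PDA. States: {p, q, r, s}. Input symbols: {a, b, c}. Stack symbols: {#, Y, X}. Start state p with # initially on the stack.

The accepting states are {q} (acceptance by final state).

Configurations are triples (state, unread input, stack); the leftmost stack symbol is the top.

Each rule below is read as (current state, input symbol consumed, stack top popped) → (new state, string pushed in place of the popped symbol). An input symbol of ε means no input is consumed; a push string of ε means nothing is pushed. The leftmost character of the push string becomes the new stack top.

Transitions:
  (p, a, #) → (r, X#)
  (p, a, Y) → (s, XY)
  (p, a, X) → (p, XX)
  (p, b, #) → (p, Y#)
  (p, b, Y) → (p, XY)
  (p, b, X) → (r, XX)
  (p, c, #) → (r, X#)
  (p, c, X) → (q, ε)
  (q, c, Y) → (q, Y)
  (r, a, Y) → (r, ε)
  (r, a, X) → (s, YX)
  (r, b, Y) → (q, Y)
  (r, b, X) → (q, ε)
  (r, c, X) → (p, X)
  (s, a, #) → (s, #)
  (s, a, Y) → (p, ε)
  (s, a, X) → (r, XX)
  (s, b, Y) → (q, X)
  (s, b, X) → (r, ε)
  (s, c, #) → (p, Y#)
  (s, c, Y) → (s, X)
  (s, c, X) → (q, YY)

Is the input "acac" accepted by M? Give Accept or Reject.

Accept

(p, acac, #) ⊢ (r, cac, X#) ⊢ (p, ac, X#) ⊢ (p, c, XX#) ⊢ (q, ε, X#)
All input consumed; state q ∈ F.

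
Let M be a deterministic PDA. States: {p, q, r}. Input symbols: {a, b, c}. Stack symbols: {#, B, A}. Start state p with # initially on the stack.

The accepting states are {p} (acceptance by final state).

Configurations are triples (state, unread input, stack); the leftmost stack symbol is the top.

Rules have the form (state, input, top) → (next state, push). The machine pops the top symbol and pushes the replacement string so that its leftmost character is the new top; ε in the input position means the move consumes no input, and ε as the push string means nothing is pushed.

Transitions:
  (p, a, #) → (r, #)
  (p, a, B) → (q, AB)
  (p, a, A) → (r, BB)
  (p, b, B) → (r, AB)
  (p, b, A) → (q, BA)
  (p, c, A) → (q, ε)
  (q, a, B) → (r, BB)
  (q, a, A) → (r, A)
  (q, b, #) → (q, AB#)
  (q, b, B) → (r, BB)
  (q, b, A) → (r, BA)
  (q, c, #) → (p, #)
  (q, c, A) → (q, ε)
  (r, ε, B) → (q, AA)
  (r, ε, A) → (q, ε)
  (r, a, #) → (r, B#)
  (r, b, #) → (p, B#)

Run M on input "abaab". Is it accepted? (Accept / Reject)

Reject

(p, abaab, #)
  read a, top #: go to r, push # → (r, baab, #)
  read b, top #: go to p, push B# → (p, aab, B#)
  read a, top B: go to q, push AB → (q, ab, AB#)
  read a, top A: go to r, push A → (r, b, AB#)
  ε-move, top A: go to q, push ε → (q, b, B#)
  read b, top B: go to r, push BB → (r, ε, BB#)
  ε-move, top B: go to q, push AA → (q, ε, AAB#)
All input consumed; state q ∉ F and no further ε-move applies.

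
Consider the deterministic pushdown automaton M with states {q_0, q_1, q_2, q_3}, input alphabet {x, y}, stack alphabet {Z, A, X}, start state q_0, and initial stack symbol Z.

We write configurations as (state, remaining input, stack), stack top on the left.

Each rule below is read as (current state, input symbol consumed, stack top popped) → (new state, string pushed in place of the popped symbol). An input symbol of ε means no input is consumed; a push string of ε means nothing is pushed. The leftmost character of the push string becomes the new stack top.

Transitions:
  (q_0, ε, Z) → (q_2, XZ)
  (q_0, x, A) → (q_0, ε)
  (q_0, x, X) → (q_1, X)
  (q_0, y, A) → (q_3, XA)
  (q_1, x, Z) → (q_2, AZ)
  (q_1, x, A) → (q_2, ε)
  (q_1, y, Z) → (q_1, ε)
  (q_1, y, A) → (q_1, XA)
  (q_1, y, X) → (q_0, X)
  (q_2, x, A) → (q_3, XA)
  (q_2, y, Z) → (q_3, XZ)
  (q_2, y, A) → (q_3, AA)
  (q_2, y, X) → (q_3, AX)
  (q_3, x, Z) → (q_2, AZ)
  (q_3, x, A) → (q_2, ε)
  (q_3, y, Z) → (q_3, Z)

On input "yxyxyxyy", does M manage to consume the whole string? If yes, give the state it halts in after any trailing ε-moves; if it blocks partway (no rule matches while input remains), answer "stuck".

stuck

(q_0, yxyxyxyy, Z)
  ε-move, top Z: go to q_2, push XZ → (q_2, yxyxyxyy, XZ)
  read y, top X: go to q_3, push AX → (q_3, xyxyxyy, AXZ)
  read x, top A: go to q_2, push ε → (q_2, yxyxyy, XZ)
  read y, top X: go to q_3, push AX → (q_3, xyxyy, AXZ)
  read x, top A: go to q_2, push ε → (q_2, yxyy, XZ)
  read y, top X: go to q_3, push AX → (q_3, xyy, AXZ)
  read x, top A: go to q_2, push ε → (q_2, yy, XZ)
  read y, top X: go to q_3, push AX → (q_3, y, AXZ)
No transition for (q_3, y, top A); M blocks with input y remaining.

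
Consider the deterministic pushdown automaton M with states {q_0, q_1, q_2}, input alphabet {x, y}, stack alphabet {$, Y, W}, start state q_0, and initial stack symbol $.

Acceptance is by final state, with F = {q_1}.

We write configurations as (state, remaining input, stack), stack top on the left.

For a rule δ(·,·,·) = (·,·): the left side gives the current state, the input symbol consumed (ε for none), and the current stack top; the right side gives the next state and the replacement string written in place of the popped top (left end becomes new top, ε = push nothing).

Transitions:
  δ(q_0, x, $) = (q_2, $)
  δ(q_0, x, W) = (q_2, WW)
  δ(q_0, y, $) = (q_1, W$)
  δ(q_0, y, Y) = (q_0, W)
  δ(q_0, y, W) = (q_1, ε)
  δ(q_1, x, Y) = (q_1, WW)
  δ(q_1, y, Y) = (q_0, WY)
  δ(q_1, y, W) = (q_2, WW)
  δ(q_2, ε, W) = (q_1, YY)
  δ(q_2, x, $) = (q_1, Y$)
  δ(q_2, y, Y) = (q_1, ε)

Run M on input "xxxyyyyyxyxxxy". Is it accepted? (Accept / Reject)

(q_0, xxxyyyyyxyxxxy, $) ⊢ (q_2, xxyyyyyxyxxxy, $) ⊢ (q_1, xyyyyyxyxxxy, Y$) ⊢ (q_1, yyyyyxyxxxy, WW$) ⊢ (q_2, yyyyxyxxxy, WWW$) ⊢ (q_1, yyyyxyxxxy, YYWW$) ⊢ (q_0, yyyxyxxxy, WYYWW$) ⊢ (q_1, yyxyxxxy, YYWW$) ⊢ (q_0, yxyxxxy, WYYWW$) ⊢ (q_1, xyxxxy, YYWW$) ⊢ (q_1, yxxxy, WWYWW$) ⊢ (q_2, xxxy, WWWYWW$) ⊢ (q_1, xxxy, YYWWYWW$) ⊢ (q_1, xxy, WWYWWYWW$)
No transition applies at (q_1, xxy, WWYWWYWW$); input not fully consumed.

Reject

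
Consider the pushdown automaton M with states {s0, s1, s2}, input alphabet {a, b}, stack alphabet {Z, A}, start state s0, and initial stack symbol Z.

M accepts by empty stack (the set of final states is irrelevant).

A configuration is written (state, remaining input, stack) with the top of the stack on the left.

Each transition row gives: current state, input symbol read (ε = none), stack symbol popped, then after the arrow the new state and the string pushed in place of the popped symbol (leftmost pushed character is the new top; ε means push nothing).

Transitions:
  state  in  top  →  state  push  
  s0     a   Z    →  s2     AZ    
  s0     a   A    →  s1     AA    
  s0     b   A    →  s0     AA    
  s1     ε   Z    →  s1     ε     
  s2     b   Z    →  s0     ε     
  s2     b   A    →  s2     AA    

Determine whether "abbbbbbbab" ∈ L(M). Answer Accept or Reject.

Reject

No computation consumes all input and empties the stack.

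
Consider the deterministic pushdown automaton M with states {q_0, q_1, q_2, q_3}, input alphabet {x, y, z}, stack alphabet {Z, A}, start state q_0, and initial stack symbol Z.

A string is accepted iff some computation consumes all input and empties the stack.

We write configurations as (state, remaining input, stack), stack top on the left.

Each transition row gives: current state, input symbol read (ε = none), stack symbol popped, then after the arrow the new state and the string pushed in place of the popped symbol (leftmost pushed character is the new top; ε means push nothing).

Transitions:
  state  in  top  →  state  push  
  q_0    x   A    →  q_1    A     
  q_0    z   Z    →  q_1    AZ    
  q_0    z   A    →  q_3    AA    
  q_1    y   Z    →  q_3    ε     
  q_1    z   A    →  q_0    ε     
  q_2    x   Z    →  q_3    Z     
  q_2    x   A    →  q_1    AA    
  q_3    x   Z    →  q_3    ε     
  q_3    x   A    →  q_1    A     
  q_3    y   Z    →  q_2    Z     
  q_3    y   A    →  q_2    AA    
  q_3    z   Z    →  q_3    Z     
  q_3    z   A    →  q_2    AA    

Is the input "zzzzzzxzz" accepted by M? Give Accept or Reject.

(q_0, zzzzzzxzz, Z)
  read z, top Z: go to q_1, push AZ → (q_1, zzzzzxzz, AZ)
  read z, top A: go to q_0, push ε → (q_0, zzzzxzz, Z)
  read z, top Z: go to q_1, push AZ → (q_1, zzzxzz, AZ)
  read z, top A: go to q_0, push ε → (q_0, zzxzz, Z)
  read z, top Z: go to q_1, push AZ → (q_1, zxzz, AZ)
  read z, top A: go to q_0, push ε → (q_0, xzz, Z)
No transition applies at (q_0, xzz, Z); input not fully consumed.

Reject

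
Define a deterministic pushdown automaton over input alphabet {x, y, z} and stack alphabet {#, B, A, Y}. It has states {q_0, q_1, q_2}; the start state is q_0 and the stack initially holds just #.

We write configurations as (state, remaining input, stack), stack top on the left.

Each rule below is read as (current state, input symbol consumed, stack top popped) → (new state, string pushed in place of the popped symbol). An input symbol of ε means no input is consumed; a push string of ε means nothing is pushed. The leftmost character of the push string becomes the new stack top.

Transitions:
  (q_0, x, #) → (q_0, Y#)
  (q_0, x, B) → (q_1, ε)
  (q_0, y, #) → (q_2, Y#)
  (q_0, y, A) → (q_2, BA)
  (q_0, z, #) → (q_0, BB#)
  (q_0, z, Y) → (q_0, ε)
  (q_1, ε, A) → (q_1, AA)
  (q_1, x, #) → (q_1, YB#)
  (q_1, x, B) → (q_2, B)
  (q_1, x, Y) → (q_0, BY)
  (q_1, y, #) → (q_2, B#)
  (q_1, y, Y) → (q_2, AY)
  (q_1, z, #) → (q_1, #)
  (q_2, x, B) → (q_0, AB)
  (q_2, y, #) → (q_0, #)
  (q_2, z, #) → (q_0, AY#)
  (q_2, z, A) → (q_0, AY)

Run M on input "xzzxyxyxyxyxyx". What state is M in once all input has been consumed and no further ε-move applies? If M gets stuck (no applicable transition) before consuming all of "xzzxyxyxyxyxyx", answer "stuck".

stuck

(q_0, xzzxyxyxyxyxyx, #) ⊢ (q_0, zzxyxyxyxyxyx, Y#) ⊢ (q_0, zxyxyxyxyxyx, #) ⊢ (q_0, xyxyxyxyxyx, BB#) ⊢ (q_1, yxyxyxyxyx, B#)
No transition for (q_1, y, top B); M blocks with input yxyxyxyxyx remaining.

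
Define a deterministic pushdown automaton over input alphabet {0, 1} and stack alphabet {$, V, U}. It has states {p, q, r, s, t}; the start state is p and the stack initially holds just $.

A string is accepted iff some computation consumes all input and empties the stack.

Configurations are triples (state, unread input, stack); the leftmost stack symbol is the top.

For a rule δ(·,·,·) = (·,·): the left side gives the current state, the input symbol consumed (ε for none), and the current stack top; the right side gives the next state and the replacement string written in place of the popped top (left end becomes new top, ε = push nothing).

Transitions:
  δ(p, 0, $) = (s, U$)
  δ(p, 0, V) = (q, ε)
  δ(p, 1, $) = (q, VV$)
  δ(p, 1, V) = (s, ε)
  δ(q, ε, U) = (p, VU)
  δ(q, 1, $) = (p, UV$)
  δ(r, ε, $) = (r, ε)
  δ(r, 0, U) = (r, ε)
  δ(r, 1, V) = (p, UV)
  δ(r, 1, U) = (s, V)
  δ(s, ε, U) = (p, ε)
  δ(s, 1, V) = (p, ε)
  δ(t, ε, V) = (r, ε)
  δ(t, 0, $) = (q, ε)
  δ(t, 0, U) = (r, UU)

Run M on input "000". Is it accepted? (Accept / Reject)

(p, 000, $) ⊢ (s, 00, U$) ⊢ (p, 00, $) ⊢ (s, 0, U$) ⊢ (p, 0, $) ⊢ (s, ε, U$) ⊢ (p, ε, $)
All input consumed; stack is $, not empty, and no further ε-move applies.

Reject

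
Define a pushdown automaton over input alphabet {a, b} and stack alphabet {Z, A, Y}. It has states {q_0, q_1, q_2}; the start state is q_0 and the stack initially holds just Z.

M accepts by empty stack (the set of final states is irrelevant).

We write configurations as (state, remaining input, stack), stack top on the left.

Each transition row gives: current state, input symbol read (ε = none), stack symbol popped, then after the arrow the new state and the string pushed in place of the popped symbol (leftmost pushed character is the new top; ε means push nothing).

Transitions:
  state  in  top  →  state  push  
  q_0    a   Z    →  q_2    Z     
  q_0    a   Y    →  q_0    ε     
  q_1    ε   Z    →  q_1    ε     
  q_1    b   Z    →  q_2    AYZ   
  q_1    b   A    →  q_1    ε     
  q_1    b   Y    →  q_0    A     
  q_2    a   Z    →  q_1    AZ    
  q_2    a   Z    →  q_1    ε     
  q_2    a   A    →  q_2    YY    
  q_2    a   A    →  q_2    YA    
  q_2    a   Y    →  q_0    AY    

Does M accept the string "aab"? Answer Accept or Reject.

One accepting computation: (q_0, aab, Z) ⊢ (q_2, ab, Z) ⊢ (q_1, b, AZ) ⊢ (q_1, ε, Z) ⊢ (q_1, ε, ε)
All input consumed and the stack is empty.

Accept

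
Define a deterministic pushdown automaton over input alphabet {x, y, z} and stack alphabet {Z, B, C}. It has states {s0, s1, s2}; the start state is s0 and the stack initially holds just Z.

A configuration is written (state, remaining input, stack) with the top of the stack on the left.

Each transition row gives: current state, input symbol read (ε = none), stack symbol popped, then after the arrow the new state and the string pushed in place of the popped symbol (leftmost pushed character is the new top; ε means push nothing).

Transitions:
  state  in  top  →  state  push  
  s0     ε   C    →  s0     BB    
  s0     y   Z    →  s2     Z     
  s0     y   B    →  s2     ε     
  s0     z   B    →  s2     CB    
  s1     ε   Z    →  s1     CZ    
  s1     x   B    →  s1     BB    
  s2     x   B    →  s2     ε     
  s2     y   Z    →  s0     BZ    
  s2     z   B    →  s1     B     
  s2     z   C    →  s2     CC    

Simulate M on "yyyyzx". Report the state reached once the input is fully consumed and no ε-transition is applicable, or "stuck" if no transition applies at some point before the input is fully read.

(s0, yyyyzx, Z)
  read y, top Z: go to s2, push Z → (s2, yyyzx, Z)
  read y, top Z: go to s0, push BZ → (s0, yyzx, BZ)
  read y, top B: go to s2, push ε → (s2, yzx, Z)
  read y, top Z: go to s0, push BZ → (s0, zx, BZ)
  read z, top B: go to s2, push CB → (s2, x, CBZ)
No transition for (s2, x, top C); M blocks with input x remaining.

stuck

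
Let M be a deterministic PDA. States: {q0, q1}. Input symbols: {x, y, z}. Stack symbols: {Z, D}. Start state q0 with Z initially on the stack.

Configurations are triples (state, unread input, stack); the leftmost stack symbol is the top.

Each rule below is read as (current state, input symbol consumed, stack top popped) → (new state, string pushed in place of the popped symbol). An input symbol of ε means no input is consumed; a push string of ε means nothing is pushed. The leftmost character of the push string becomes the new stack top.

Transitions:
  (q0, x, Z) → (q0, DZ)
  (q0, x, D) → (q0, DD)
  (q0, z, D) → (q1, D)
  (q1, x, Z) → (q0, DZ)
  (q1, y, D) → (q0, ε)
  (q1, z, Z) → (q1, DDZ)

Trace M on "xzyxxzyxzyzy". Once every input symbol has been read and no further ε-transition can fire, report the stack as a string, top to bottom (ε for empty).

Z

(q0, xzyxxzyxzyzy, Z)
  read x, top Z: go to q0, push DZ → (q0, zyxxzyxzyzy, DZ)
  read z, top D: go to q1, push D → (q1, yxxzyxzyzy, DZ)
  read y, top D: go to q0, push ε → (q0, xxzyxzyzy, Z)
  read x, top Z: go to q0, push DZ → (q0, xzyxzyzy, DZ)
  read x, top D: go to q0, push DD → (q0, zyxzyzy, DDZ)
  read z, top D: go to q1, push D → (q1, yxzyzy, DDZ)
  read y, top D: go to q0, push ε → (q0, xzyzy, DZ)
  read x, top D: go to q0, push DD → (q0, zyzy, DDZ)
  read z, top D: go to q1, push D → (q1, yzy, DDZ)
  read y, top D: go to q0, push ε → (q0, zy, DZ)
  read z, top D: go to q1, push D → (q1, y, DZ)
  read y, top D: go to q0, push ε → (q0, ε, Z)
All input consumed in state q0 with stack Z.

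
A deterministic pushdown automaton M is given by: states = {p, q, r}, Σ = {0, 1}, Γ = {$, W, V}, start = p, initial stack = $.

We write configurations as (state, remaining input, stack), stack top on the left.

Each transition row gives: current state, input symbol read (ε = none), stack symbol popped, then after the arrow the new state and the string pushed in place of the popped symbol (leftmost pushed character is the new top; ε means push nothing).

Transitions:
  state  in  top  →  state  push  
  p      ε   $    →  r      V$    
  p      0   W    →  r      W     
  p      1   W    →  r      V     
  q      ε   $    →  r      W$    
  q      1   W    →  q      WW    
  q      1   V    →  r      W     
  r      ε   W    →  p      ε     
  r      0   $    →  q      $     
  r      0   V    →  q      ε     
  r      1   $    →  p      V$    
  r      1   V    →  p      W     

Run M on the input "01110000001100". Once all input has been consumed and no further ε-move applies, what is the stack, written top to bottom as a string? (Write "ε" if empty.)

(p, 01110000001100, $) ⊢ (r, 01110000001100, V$) ⊢ (q, 1110000001100, $) ⊢ (r, 1110000001100, W$) ⊢ (p, 1110000001100, $) ⊢ (r, 1110000001100, V$) ⊢ (p, 110000001100, W$) ⊢ (r, 10000001100, V$) ⊢ (p, 0000001100, W$) ⊢ (r, 000001100, W$) ⊢ (p, 000001100, $) ⊢ (r, 000001100, V$) ⊢ (q, 00001100, $) ⊢ (r, 00001100, W$) ⊢ (p, 00001100, $) ⊢ (r, 00001100, V$) ⊢ (q, 0001100, $) ⊢ (r, 0001100, W$) ⊢ (p, 0001100, $) ⊢ (r, 0001100, V$) ⊢ (q, 001100, $) ⊢ (r, 001100, W$) ⊢ (p, 001100, $) ⊢ (r, 001100, V$) ⊢ (q, 01100, $) ⊢ (r, 01100, W$) ⊢ (p, 01100, $) ⊢ (r, 01100, V$) ⊢ (q, 1100, $) ⊢ (r, 1100, W$) ⊢ (p, 1100, $) ⊢ (r, 1100, V$) ⊢ (p, 100, W$) ⊢ (r, 00, V$) ⊢ (q, 0, $) ⊢ (r, 0, W$) ⊢ (p, 0, $) ⊢ (r, 0, V$) ⊢ (q, ε, $) ⊢ (r, ε, W$) ⊢ (p, ε, $) ⊢ (r, ε, V$)
All input consumed in state r with stack V$.

V$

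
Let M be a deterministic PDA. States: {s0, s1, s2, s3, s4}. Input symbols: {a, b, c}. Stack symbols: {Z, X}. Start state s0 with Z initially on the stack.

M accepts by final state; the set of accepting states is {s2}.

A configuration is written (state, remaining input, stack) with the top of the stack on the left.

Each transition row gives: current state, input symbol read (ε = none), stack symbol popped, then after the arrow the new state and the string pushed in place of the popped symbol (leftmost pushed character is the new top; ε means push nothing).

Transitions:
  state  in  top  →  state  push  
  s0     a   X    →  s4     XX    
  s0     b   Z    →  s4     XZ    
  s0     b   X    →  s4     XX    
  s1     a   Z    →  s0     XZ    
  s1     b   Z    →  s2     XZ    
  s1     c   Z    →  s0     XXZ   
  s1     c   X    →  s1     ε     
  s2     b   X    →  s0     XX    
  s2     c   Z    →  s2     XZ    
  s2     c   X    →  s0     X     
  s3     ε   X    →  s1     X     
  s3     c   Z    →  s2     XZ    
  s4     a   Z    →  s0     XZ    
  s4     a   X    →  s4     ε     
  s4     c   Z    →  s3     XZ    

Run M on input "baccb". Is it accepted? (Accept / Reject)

(s0, baccb, Z)
  read b, top Z: go to s4, push XZ → (s4, accb, XZ)
  read a, top X: go to s4, push ε → (s4, ccb, Z)
  read c, top Z: go to s3, push XZ → (s3, cb, XZ)
  ε-move, top X: go to s1, push X → (s1, cb, XZ)
  read c, top X: go to s1, push ε → (s1, b, Z)
  read b, top Z: go to s2, push XZ → (s2, ε, XZ)
All input consumed; state s2 ∈ F.

Accept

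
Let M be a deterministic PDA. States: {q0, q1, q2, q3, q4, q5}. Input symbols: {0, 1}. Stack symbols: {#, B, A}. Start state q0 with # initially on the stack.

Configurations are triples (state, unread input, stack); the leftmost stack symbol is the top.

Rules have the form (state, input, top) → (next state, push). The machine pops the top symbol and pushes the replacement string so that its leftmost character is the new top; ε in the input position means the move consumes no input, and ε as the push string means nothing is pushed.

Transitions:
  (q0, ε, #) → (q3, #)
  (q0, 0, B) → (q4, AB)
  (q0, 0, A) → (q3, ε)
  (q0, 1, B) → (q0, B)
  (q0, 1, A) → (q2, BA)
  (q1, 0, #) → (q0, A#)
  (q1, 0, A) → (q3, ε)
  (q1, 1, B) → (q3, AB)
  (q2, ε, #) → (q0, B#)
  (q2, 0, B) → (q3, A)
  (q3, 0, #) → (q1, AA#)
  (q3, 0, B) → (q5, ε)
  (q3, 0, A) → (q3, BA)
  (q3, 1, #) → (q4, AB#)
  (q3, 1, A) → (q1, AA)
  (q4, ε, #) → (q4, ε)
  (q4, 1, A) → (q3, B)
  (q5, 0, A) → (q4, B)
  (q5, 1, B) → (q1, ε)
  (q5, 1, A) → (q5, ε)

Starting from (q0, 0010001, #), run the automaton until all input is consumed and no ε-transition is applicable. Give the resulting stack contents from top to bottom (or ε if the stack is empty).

#

(q0, 0010001, #)
  ε-move, top #: go to q3, push # → (q3, 0010001, #)
  read 0, top #: go to q1, push AA# → (q1, 010001, AA#)
  read 0, top A: go to q3, push ε → (q3, 10001, A#)
  read 1, top A: go to q1, push AA → (q1, 0001, AA#)
  read 0, top A: go to q3, push ε → (q3, 001, A#)
  read 0, top A: go to q3, push BA → (q3, 01, BA#)
  read 0, top B: go to q5, push ε → (q5, 1, A#)
  read 1, top A: go to q5, push ε → (q5, ε, #)
All input consumed in state q5 with stack #.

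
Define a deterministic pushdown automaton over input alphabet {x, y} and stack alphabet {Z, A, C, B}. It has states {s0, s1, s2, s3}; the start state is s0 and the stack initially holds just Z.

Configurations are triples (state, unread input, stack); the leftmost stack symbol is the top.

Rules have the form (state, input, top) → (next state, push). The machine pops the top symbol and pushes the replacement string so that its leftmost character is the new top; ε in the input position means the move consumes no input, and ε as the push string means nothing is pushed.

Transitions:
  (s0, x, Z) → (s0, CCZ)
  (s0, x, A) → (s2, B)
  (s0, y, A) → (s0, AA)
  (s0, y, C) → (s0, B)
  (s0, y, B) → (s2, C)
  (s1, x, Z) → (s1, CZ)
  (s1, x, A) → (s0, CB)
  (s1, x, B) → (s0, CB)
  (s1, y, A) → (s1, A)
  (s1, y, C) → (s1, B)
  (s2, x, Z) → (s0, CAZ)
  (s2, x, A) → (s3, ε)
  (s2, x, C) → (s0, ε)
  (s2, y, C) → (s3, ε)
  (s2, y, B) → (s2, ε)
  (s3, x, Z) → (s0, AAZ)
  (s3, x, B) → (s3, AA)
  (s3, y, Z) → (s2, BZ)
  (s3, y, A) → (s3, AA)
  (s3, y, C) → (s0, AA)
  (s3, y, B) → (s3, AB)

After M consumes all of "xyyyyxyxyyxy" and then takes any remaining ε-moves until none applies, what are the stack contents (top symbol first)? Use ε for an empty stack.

BAZ

(s0, xyyyyxyxyyxy, Z)
  read x, top Z: go to s0, push CCZ → (s0, yyyyxyxyyxy, CCZ)
  read y, top C: go to s0, push B → (s0, yyyxyxyyxy, BCZ)
  read y, top B: go to s2, push C → (s2, yyxyxyyxy, CCZ)
  read y, top C: go to s3, push ε → (s3, yxyxyyxy, CZ)
  read y, top C: go to s0, push AA → (s0, xyxyyxy, AAZ)
  read x, top A: go to s2, push B → (s2, yxyyxy, BAZ)
  read y, top B: go to s2, push ε → (s2, xyyxy, AZ)
  read x, top A: go to s3, push ε → (s3, yyxy, Z)
  read y, top Z: go to s2, push BZ → (s2, yxy, BZ)
  read y, top B: go to s2, push ε → (s2, xy, Z)
  read x, top Z: go to s0, push CAZ → (s0, y, CAZ)
  read y, top C: go to s0, push B → (s0, ε, BAZ)
All input consumed in state s0 with stack BAZ.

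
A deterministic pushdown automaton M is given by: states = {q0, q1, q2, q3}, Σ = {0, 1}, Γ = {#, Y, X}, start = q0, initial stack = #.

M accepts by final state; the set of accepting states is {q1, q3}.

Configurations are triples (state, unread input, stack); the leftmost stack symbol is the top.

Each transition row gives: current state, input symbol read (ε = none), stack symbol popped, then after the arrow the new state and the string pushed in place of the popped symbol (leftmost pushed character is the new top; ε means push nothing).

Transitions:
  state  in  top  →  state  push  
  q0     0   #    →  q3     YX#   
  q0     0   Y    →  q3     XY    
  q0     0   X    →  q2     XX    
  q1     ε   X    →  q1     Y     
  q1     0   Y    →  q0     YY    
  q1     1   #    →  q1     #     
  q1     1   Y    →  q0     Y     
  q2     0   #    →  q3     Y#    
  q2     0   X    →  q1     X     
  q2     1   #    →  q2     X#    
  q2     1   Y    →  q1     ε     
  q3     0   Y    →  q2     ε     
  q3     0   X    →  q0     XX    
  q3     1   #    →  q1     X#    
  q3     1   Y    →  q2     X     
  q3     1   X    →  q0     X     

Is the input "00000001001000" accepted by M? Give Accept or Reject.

(q0, 00000001001000, #)
  read 0, top #: go to q3, push YX# → (q3, 0000001001000, YX#)
  read 0, top Y: go to q2, push ε → (q2, 000001001000, X#)
  read 0, top X: go to q1, push X → (q1, 00001001000, X#)
  ε-move, top X: go to q1, push Y → (q1, 00001001000, Y#)
  read 0, top Y: go to q0, push YY → (q0, 0001001000, YY#)
  read 0, top Y: go to q3, push XY → (q3, 001001000, XYY#)
  read 0, top X: go to q0, push XX → (q0, 01001000, XXYY#)
  read 0, top X: go to q2, push XX → (q2, 1001000, XXXYY#)
No transition applies at (q2, 1001000, XXXYY#); input not fully consumed.

Reject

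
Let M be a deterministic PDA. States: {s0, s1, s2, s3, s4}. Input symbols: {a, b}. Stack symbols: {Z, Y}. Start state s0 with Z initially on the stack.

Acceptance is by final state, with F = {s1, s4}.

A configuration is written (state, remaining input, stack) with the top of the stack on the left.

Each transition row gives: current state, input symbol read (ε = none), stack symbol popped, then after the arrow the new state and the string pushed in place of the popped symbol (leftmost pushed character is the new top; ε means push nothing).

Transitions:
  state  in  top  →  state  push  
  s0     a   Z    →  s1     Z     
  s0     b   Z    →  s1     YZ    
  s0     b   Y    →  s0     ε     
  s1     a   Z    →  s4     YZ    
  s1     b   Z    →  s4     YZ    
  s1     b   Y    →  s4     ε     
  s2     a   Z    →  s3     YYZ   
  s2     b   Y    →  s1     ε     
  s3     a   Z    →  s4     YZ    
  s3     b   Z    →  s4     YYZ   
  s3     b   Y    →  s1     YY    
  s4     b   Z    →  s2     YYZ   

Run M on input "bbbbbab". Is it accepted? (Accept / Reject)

(s0, bbbbbab, Z)
  read b, top Z: go to s1, push YZ → (s1, bbbbab, YZ)
  read b, top Y: go to s4, push ε → (s4, bbbab, Z)
  read b, top Z: go to s2, push YYZ → (s2, bbab, YYZ)
  read b, top Y: go to s1, push ε → (s1, bab, YZ)
  read b, top Y: go to s4, push ε → (s4, ab, Z)
No transition applies at (s4, ab, Z); input not fully consumed.

Reject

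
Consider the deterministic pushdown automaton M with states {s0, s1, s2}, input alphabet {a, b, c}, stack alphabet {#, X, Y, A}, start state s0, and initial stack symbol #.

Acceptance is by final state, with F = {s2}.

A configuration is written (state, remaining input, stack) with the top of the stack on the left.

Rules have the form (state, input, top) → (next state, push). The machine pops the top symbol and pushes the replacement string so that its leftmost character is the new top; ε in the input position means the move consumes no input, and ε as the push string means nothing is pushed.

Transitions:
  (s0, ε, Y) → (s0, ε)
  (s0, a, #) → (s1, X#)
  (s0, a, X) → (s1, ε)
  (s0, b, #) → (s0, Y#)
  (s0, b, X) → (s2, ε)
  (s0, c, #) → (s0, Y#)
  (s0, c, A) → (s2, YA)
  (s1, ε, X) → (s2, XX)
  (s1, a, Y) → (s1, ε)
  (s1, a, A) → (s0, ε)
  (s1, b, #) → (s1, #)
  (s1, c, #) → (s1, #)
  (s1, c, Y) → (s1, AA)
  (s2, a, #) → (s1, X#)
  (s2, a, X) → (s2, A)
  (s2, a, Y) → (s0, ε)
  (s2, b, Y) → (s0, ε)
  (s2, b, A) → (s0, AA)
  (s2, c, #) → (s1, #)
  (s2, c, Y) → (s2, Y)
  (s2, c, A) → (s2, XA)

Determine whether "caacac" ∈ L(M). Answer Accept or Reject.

(s0, caacac, #)
  read c, top #: go to s0, push Y# → (s0, aacac, Y#)
  ε-move, top Y: go to s0, push ε → (s0, aacac, #)
  read a, top #: go to s1, push X# → (s1, acac, X#)
  ε-move, top X: go to s2, push XX → (s2, acac, XX#)
  read a, top X: go to s2, push A → (s2, cac, AX#)
  read c, top A: go to s2, push XA → (s2, ac, XAX#)
  read a, top X: go to s2, push A → (s2, c, AAX#)
  read c, top A: go to s2, push XA → (s2, ε, XAAX#)
All input consumed; state s2 ∈ F.

Accept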